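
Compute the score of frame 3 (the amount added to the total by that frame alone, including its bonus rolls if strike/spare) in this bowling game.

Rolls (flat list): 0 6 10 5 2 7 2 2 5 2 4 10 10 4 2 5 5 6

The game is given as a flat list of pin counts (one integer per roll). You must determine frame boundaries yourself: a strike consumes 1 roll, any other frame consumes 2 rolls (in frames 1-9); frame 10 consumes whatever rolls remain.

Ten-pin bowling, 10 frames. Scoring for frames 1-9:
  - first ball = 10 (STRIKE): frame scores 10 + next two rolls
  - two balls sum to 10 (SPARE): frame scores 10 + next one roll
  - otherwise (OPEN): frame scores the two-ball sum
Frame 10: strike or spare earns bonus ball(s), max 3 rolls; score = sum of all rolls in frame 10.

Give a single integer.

Answer: 7

Derivation:
Frame 1: OPEN (0+6=6). Cumulative: 6
Frame 2: STRIKE. 10 + next two rolls (5+2) = 17. Cumulative: 23
Frame 3: OPEN (5+2=7). Cumulative: 30
Frame 4: OPEN (7+2=9). Cumulative: 39
Frame 5: OPEN (2+5=7). Cumulative: 46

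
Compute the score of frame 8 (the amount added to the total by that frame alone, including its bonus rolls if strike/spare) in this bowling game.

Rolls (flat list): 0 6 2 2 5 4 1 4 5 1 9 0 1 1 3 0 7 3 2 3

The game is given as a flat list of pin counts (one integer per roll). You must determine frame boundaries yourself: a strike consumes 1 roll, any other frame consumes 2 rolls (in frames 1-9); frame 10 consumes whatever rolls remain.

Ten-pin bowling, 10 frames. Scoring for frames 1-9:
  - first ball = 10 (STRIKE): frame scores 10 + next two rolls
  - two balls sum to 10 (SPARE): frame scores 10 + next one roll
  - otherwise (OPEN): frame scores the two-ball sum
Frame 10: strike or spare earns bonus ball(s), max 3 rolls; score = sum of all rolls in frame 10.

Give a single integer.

Answer: 3

Derivation:
Frame 1: OPEN (0+6=6). Cumulative: 6
Frame 2: OPEN (2+2=4). Cumulative: 10
Frame 3: OPEN (5+4=9). Cumulative: 19
Frame 4: OPEN (1+4=5). Cumulative: 24
Frame 5: OPEN (5+1=6). Cumulative: 30
Frame 6: OPEN (9+0=9). Cumulative: 39
Frame 7: OPEN (1+1=2). Cumulative: 41
Frame 8: OPEN (3+0=3). Cumulative: 44
Frame 9: SPARE (7+3=10). 10 + next roll (2) = 12. Cumulative: 56
Frame 10: OPEN. Sum of all frame-10 rolls (2+3) = 5. Cumulative: 61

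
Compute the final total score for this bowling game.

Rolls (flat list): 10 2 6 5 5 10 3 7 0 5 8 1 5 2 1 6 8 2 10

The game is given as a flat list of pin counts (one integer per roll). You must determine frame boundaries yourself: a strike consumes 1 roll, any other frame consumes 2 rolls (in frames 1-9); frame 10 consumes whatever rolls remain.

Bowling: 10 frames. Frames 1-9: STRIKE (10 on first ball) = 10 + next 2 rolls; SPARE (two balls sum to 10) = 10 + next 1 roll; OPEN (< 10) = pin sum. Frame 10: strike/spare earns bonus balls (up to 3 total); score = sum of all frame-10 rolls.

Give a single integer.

Frame 1: STRIKE. 10 + next two rolls (2+6) = 18. Cumulative: 18
Frame 2: OPEN (2+6=8). Cumulative: 26
Frame 3: SPARE (5+5=10). 10 + next roll (10) = 20. Cumulative: 46
Frame 4: STRIKE. 10 + next two rolls (3+7) = 20. Cumulative: 66
Frame 5: SPARE (3+7=10). 10 + next roll (0) = 10. Cumulative: 76
Frame 6: OPEN (0+5=5). Cumulative: 81
Frame 7: OPEN (8+1=9). Cumulative: 90
Frame 8: OPEN (5+2=7). Cumulative: 97
Frame 9: OPEN (1+6=7). Cumulative: 104
Frame 10: SPARE. Sum of all frame-10 rolls (8+2+10) = 20. Cumulative: 124

Answer: 124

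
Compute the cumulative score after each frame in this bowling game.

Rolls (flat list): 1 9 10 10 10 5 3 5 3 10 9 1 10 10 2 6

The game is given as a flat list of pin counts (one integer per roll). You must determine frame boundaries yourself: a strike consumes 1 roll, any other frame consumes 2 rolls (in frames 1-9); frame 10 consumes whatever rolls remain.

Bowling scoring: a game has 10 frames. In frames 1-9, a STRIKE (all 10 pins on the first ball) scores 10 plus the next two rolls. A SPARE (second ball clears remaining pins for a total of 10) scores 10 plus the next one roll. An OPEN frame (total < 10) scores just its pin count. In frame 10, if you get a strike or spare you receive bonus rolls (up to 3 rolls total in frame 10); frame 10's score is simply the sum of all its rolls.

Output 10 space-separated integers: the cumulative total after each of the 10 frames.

Frame 1: SPARE (1+9=10). 10 + next roll (10) = 20. Cumulative: 20
Frame 2: STRIKE. 10 + next two rolls (10+10) = 30. Cumulative: 50
Frame 3: STRIKE. 10 + next two rolls (10+5) = 25. Cumulative: 75
Frame 4: STRIKE. 10 + next two rolls (5+3) = 18. Cumulative: 93
Frame 5: OPEN (5+3=8). Cumulative: 101
Frame 6: OPEN (5+3=8). Cumulative: 109
Frame 7: STRIKE. 10 + next two rolls (9+1) = 20. Cumulative: 129
Frame 8: SPARE (9+1=10). 10 + next roll (10) = 20. Cumulative: 149
Frame 9: STRIKE. 10 + next two rolls (10+2) = 22. Cumulative: 171
Frame 10: STRIKE. Sum of all frame-10 rolls (10+2+6) = 18. Cumulative: 189

Answer: 20 50 75 93 101 109 129 149 171 189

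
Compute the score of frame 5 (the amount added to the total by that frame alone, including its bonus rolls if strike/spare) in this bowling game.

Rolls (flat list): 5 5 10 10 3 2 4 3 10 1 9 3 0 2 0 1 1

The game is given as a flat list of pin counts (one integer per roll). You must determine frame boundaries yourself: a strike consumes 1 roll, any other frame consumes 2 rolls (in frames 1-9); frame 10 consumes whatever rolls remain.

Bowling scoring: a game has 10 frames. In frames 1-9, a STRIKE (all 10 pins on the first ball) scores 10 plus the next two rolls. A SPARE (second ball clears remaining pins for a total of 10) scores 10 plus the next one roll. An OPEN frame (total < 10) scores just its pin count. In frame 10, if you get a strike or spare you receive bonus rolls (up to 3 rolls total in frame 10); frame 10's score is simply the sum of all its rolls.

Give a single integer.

Answer: 7

Derivation:
Frame 1: SPARE (5+5=10). 10 + next roll (10) = 20. Cumulative: 20
Frame 2: STRIKE. 10 + next two rolls (10+3) = 23. Cumulative: 43
Frame 3: STRIKE. 10 + next two rolls (3+2) = 15. Cumulative: 58
Frame 4: OPEN (3+2=5). Cumulative: 63
Frame 5: OPEN (4+3=7). Cumulative: 70
Frame 6: STRIKE. 10 + next two rolls (1+9) = 20. Cumulative: 90
Frame 7: SPARE (1+9=10). 10 + next roll (3) = 13. Cumulative: 103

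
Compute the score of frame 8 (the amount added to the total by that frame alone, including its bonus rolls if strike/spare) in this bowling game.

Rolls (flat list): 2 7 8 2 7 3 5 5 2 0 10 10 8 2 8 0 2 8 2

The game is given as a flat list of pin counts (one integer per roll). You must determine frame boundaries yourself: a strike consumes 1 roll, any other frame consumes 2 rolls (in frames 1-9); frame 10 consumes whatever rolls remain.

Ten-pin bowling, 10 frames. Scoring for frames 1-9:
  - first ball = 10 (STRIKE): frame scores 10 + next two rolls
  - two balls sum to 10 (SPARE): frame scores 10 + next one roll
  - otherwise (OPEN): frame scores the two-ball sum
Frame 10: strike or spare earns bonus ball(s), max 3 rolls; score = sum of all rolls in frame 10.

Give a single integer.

Frame 1: OPEN (2+7=9). Cumulative: 9
Frame 2: SPARE (8+2=10). 10 + next roll (7) = 17. Cumulative: 26
Frame 3: SPARE (7+3=10). 10 + next roll (5) = 15. Cumulative: 41
Frame 4: SPARE (5+5=10). 10 + next roll (2) = 12. Cumulative: 53
Frame 5: OPEN (2+0=2). Cumulative: 55
Frame 6: STRIKE. 10 + next two rolls (10+8) = 28. Cumulative: 83
Frame 7: STRIKE. 10 + next two rolls (8+2) = 20. Cumulative: 103
Frame 8: SPARE (8+2=10). 10 + next roll (8) = 18. Cumulative: 121
Frame 9: OPEN (8+0=8). Cumulative: 129
Frame 10: SPARE. Sum of all frame-10 rolls (2+8+2) = 12. Cumulative: 141

Answer: 18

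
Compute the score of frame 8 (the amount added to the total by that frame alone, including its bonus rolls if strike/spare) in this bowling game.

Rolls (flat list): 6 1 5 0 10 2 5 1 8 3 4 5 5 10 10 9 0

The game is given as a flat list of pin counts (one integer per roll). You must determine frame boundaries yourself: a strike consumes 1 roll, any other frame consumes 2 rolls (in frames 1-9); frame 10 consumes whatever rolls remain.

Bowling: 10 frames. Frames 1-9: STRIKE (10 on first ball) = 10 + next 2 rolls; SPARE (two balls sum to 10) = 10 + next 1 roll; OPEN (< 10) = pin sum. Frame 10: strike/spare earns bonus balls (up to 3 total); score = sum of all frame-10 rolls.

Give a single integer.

Answer: 29

Derivation:
Frame 1: OPEN (6+1=7). Cumulative: 7
Frame 2: OPEN (5+0=5). Cumulative: 12
Frame 3: STRIKE. 10 + next two rolls (2+5) = 17. Cumulative: 29
Frame 4: OPEN (2+5=7). Cumulative: 36
Frame 5: OPEN (1+8=9). Cumulative: 45
Frame 6: OPEN (3+4=7). Cumulative: 52
Frame 7: SPARE (5+5=10). 10 + next roll (10) = 20. Cumulative: 72
Frame 8: STRIKE. 10 + next two rolls (10+9) = 29. Cumulative: 101
Frame 9: STRIKE. 10 + next two rolls (9+0) = 19. Cumulative: 120
Frame 10: OPEN. Sum of all frame-10 rolls (9+0) = 9. Cumulative: 129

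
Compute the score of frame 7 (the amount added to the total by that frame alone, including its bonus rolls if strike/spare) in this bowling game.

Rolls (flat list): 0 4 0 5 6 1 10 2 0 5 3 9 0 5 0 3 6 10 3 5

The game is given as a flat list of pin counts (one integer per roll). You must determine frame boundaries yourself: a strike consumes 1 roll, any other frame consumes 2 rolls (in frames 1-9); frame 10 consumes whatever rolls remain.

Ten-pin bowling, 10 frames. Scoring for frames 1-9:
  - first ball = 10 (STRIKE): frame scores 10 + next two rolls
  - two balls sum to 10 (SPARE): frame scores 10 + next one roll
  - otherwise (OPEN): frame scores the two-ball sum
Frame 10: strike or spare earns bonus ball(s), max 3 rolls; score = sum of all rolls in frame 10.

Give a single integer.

Answer: 9

Derivation:
Frame 1: OPEN (0+4=4). Cumulative: 4
Frame 2: OPEN (0+5=5). Cumulative: 9
Frame 3: OPEN (6+1=7). Cumulative: 16
Frame 4: STRIKE. 10 + next two rolls (2+0) = 12. Cumulative: 28
Frame 5: OPEN (2+0=2). Cumulative: 30
Frame 6: OPEN (5+3=8). Cumulative: 38
Frame 7: OPEN (9+0=9). Cumulative: 47
Frame 8: OPEN (5+0=5). Cumulative: 52
Frame 9: OPEN (3+6=9). Cumulative: 61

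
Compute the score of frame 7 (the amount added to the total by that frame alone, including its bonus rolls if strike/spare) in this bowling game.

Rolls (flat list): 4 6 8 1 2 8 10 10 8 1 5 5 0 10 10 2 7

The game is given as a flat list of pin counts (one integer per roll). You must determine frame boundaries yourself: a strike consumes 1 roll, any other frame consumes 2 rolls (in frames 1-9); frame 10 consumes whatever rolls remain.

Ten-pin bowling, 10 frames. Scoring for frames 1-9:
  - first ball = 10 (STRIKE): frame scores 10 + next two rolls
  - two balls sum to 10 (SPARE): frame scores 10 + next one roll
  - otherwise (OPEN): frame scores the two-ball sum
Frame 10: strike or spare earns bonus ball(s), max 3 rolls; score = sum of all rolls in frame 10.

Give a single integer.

Answer: 10

Derivation:
Frame 1: SPARE (4+6=10). 10 + next roll (8) = 18. Cumulative: 18
Frame 2: OPEN (8+1=9). Cumulative: 27
Frame 3: SPARE (2+8=10). 10 + next roll (10) = 20. Cumulative: 47
Frame 4: STRIKE. 10 + next two rolls (10+8) = 28. Cumulative: 75
Frame 5: STRIKE. 10 + next two rolls (8+1) = 19. Cumulative: 94
Frame 6: OPEN (8+1=9). Cumulative: 103
Frame 7: SPARE (5+5=10). 10 + next roll (0) = 10. Cumulative: 113
Frame 8: SPARE (0+10=10). 10 + next roll (10) = 20. Cumulative: 133
Frame 9: STRIKE. 10 + next two rolls (2+7) = 19. Cumulative: 152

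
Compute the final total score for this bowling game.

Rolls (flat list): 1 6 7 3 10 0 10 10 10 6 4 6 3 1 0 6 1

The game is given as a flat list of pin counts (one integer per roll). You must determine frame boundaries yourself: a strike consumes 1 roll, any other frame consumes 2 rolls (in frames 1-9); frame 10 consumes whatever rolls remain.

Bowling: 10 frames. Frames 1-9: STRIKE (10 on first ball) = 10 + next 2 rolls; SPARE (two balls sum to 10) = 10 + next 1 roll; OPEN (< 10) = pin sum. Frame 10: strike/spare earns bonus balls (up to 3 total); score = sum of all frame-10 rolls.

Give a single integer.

Frame 1: OPEN (1+6=7). Cumulative: 7
Frame 2: SPARE (7+3=10). 10 + next roll (10) = 20. Cumulative: 27
Frame 3: STRIKE. 10 + next two rolls (0+10) = 20. Cumulative: 47
Frame 4: SPARE (0+10=10). 10 + next roll (10) = 20. Cumulative: 67
Frame 5: STRIKE. 10 + next two rolls (10+6) = 26. Cumulative: 93
Frame 6: STRIKE. 10 + next two rolls (6+4) = 20. Cumulative: 113
Frame 7: SPARE (6+4=10). 10 + next roll (6) = 16. Cumulative: 129
Frame 8: OPEN (6+3=9). Cumulative: 138
Frame 9: OPEN (1+0=1). Cumulative: 139
Frame 10: OPEN. Sum of all frame-10 rolls (6+1) = 7. Cumulative: 146

Answer: 146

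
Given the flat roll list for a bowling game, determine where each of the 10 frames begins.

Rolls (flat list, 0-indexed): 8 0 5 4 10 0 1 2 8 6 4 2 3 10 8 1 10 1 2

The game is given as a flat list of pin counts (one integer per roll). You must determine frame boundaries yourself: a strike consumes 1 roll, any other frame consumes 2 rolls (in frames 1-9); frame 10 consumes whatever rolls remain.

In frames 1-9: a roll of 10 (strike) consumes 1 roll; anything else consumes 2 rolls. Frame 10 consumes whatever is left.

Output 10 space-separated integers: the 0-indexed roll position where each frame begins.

Frame 1 starts at roll index 0: rolls=8,0 (sum=8), consumes 2 rolls
Frame 2 starts at roll index 2: rolls=5,4 (sum=9), consumes 2 rolls
Frame 3 starts at roll index 4: roll=10 (strike), consumes 1 roll
Frame 4 starts at roll index 5: rolls=0,1 (sum=1), consumes 2 rolls
Frame 5 starts at roll index 7: rolls=2,8 (sum=10), consumes 2 rolls
Frame 6 starts at roll index 9: rolls=6,4 (sum=10), consumes 2 rolls
Frame 7 starts at roll index 11: rolls=2,3 (sum=5), consumes 2 rolls
Frame 8 starts at roll index 13: roll=10 (strike), consumes 1 roll
Frame 9 starts at roll index 14: rolls=8,1 (sum=9), consumes 2 rolls
Frame 10 starts at roll index 16: 3 remaining rolls

Answer: 0 2 4 5 7 9 11 13 14 16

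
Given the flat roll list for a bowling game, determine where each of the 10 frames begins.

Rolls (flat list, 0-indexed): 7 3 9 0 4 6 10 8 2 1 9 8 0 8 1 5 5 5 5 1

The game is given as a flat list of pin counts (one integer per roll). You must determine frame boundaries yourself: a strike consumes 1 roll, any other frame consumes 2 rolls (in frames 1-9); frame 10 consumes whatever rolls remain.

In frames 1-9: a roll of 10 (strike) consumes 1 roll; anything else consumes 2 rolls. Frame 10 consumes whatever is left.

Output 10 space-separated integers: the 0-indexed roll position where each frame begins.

Frame 1 starts at roll index 0: rolls=7,3 (sum=10), consumes 2 rolls
Frame 2 starts at roll index 2: rolls=9,0 (sum=9), consumes 2 rolls
Frame 3 starts at roll index 4: rolls=4,6 (sum=10), consumes 2 rolls
Frame 4 starts at roll index 6: roll=10 (strike), consumes 1 roll
Frame 5 starts at roll index 7: rolls=8,2 (sum=10), consumes 2 rolls
Frame 6 starts at roll index 9: rolls=1,9 (sum=10), consumes 2 rolls
Frame 7 starts at roll index 11: rolls=8,0 (sum=8), consumes 2 rolls
Frame 8 starts at roll index 13: rolls=8,1 (sum=9), consumes 2 rolls
Frame 9 starts at roll index 15: rolls=5,5 (sum=10), consumes 2 rolls
Frame 10 starts at roll index 17: 3 remaining rolls

Answer: 0 2 4 6 7 9 11 13 15 17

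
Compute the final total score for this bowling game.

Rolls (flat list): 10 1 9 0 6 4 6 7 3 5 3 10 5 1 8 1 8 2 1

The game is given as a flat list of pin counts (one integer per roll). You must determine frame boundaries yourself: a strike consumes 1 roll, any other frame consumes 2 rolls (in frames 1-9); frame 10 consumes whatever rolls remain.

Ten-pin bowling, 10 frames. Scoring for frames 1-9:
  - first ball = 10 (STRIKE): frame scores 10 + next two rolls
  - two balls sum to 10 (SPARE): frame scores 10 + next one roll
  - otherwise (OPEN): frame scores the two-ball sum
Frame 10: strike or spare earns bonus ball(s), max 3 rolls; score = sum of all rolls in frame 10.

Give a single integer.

Answer: 118

Derivation:
Frame 1: STRIKE. 10 + next two rolls (1+9) = 20. Cumulative: 20
Frame 2: SPARE (1+9=10). 10 + next roll (0) = 10. Cumulative: 30
Frame 3: OPEN (0+6=6). Cumulative: 36
Frame 4: SPARE (4+6=10). 10 + next roll (7) = 17. Cumulative: 53
Frame 5: SPARE (7+3=10). 10 + next roll (5) = 15. Cumulative: 68
Frame 6: OPEN (5+3=8). Cumulative: 76
Frame 7: STRIKE. 10 + next two rolls (5+1) = 16. Cumulative: 92
Frame 8: OPEN (5+1=6). Cumulative: 98
Frame 9: OPEN (8+1=9). Cumulative: 107
Frame 10: SPARE. Sum of all frame-10 rolls (8+2+1) = 11. Cumulative: 118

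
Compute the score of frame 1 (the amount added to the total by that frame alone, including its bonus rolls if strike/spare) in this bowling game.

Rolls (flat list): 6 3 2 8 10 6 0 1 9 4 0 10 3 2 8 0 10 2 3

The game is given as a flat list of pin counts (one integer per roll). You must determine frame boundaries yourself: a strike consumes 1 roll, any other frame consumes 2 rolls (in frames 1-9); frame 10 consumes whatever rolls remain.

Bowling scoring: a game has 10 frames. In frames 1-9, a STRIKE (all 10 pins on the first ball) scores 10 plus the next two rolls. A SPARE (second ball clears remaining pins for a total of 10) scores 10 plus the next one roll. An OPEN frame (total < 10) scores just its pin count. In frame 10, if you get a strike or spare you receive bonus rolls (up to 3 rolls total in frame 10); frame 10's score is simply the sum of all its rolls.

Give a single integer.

Frame 1: OPEN (6+3=9). Cumulative: 9
Frame 2: SPARE (2+8=10). 10 + next roll (10) = 20. Cumulative: 29
Frame 3: STRIKE. 10 + next two rolls (6+0) = 16. Cumulative: 45

Answer: 9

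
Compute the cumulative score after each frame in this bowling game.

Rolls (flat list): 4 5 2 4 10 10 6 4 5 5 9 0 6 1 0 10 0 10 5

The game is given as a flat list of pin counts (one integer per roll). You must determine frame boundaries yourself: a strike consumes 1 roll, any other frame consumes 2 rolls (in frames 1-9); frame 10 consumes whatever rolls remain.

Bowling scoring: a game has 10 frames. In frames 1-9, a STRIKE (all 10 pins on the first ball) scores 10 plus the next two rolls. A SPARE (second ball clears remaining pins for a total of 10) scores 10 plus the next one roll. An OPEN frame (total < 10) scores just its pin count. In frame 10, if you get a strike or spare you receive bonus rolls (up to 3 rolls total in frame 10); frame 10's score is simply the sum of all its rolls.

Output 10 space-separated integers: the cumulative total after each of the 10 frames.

Frame 1: OPEN (4+5=9). Cumulative: 9
Frame 2: OPEN (2+4=6). Cumulative: 15
Frame 3: STRIKE. 10 + next two rolls (10+6) = 26. Cumulative: 41
Frame 4: STRIKE. 10 + next two rolls (6+4) = 20. Cumulative: 61
Frame 5: SPARE (6+4=10). 10 + next roll (5) = 15. Cumulative: 76
Frame 6: SPARE (5+5=10). 10 + next roll (9) = 19. Cumulative: 95
Frame 7: OPEN (9+0=9). Cumulative: 104
Frame 8: OPEN (6+1=7). Cumulative: 111
Frame 9: SPARE (0+10=10). 10 + next roll (0) = 10. Cumulative: 121
Frame 10: SPARE. Sum of all frame-10 rolls (0+10+5) = 15. Cumulative: 136

Answer: 9 15 41 61 76 95 104 111 121 136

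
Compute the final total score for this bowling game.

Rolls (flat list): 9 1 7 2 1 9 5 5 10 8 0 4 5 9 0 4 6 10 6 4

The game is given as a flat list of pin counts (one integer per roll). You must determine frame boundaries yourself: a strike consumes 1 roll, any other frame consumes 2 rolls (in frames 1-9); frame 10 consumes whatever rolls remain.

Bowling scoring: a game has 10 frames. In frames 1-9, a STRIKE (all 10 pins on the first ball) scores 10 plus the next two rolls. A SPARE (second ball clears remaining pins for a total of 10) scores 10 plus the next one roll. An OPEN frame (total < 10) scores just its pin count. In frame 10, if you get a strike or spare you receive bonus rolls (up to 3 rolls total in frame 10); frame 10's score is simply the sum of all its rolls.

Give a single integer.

Frame 1: SPARE (9+1=10). 10 + next roll (7) = 17. Cumulative: 17
Frame 2: OPEN (7+2=9). Cumulative: 26
Frame 3: SPARE (1+9=10). 10 + next roll (5) = 15. Cumulative: 41
Frame 4: SPARE (5+5=10). 10 + next roll (10) = 20. Cumulative: 61
Frame 5: STRIKE. 10 + next two rolls (8+0) = 18. Cumulative: 79
Frame 6: OPEN (8+0=8). Cumulative: 87
Frame 7: OPEN (4+5=9). Cumulative: 96
Frame 8: OPEN (9+0=9). Cumulative: 105
Frame 9: SPARE (4+6=10). 10 + next roll (10) = 20. Cumulative: 125
Frame 10: STRIKE. Sum of all frame-10 rolls (10+6+4) = 20. Cumulative: 145

Answer: 145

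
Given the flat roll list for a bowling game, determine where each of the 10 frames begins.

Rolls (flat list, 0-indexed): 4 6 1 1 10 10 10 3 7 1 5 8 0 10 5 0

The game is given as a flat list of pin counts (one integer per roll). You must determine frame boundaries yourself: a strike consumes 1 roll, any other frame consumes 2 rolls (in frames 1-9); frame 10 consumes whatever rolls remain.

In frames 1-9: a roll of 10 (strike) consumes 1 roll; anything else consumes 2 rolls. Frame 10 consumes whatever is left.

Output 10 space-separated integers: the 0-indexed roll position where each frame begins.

Answer: 0 2 4 5 6 7 9 11 13 14

Derivation:
Frame 1 starts at roll index 0: rolls=4,6 (sum=10), consumes 2 rolls
Frame 2 starts at roll index 2: rolls=1,1 (sum=2), consumes 2 rolls
Frame 3 starts at roll index 4: roll=10 (strike), consumes 1 roll
Frame 4 starts at roll index 5: roll=10 (strike), consumes 1 roll
Frame 5 starts at roll index 6: roll=10 (strike), consumes 1 roll
Frame 6 starts at roll index 7: rolls=3,7 (sum=10), consumes 2 rolls
Frame 7 starts at roll index 9: rolls=1,5 (sum=6), consumes 2 rolls
Frame 8 starts at roll index 11: rolls=8,0 (sum=8), consumes 2 rolls
Frame 9 starts at roll index 13: roll=10 (strike), consumes 1 roll
Frame 10 starts at roll index 14: 2 remaining rolls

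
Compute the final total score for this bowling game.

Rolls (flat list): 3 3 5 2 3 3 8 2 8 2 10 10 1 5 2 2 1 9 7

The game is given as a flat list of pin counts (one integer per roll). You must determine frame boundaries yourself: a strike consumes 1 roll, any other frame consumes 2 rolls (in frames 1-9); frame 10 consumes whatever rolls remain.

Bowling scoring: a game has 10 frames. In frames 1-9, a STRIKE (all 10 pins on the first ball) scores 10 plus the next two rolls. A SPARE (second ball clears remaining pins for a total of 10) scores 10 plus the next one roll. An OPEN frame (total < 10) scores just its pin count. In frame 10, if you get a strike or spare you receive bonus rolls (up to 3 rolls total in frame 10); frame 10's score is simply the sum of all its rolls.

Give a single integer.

Frame 1: OPEN (3+3=6). Cumulative: 6
Frame 2: OPEN (5+2=7). Cumulative: 13
Frame 3: OPEN (3+3=6). Cumulative: 19
Frame 4: SPARE (8+2=10). 10 + next roll (8) = 18. Cumulative: 37
Frame 5: SPARE (8+2=10). 10 + next roll (10) = 20. Cumulative: 57
Frame 6: STRIKE. 10 + next two rolls (10+1) = 21. Cumulative: 78
Frame 7: STRIKE. 10 + next two rolls (1+5) = 16. Cumulative: 94
Frame 8: OPEN (1+5=6). Cumulative: 100
Frame 9: OPEN (2+2=4). Cumulative: 104
Frame 10: SPARE. Sum of all frame-10 rolls (1+9+7) = 17. Cumulative: 121

Answer: 121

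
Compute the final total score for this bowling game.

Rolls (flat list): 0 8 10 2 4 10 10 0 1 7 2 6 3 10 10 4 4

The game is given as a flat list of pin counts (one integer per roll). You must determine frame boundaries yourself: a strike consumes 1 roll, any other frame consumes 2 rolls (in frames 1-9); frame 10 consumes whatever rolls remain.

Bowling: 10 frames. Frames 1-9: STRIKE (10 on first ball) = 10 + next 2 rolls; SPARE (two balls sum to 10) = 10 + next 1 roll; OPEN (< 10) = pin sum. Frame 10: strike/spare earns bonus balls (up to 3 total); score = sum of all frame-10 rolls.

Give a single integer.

Answer: 122

Derivation:
Frame 1: OPEN (0+8=8). Cumulative: 8
Frame 2: STRIKE. 10 + next two rolls (2+4) = 16. Cumulative: 24
Frame 3: OPEN (2+4=6). Cumulative: 30
Frame 4: STRIKE. 10 + next two rolls (10+0) = 20. Cumulative: 50
Frame 5: STRIKE. 10 + next two rolls (0+1) = 11. Cumulative: 61
Frame 6: OPEN (0+1=1). Cumulative: 62
Frame 7: OPEN (7+2=9). Cumulative: 71
Frame 8: OPEN (6+3=9). Cumulative: 80
Frame 9: STRIKE. 10 + next two rolls (10+4) = 24. Cumulative: 104
Frame 10: STRIKE. Sum of all frame-10 rolls (10+4+4) = 18. Cumulative: 122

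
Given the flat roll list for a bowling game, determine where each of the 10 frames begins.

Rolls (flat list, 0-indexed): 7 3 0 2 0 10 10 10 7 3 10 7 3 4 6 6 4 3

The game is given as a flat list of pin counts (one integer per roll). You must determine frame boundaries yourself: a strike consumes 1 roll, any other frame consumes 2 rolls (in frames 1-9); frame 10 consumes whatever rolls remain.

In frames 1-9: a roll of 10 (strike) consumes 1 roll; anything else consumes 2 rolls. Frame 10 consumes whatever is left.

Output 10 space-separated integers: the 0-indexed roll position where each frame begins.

Frame 1 starts at roll index 0: rolls=7,3 (sum=10), consumes 2 rolls
Frame 2 starts at roll index 2: rolls=0,2 (sum=2), consumes 2 rolls
Frame 3 starts at roll index 4: rolls=0,10 (sum=10), consumes 2 rolls
Frame 4 starts at roll index 6: roll=10 (strike), consumes 1 roll
Frame 5 starts at roll index 7: roll=10 (strike), consumes 1 roll
Frame 6 starts at roll index 8: rolls=7,3 (sum=10), consumes 2 rolls
Frame 7 starts at roll index 10: roll=10 (strike), consumes 1 roll
Frame 8 starts at roll index 11: rolls=7,3 (sum=10), consumes 2 rolls
Frame 9 starts at roll index 13: rolls=4,6 (sum=10), consumes 2 rolls
Frame 10 starts at roll index 15: 3 remaining rolls

Answer: 0 2 4 6 7 8 10 11 13 15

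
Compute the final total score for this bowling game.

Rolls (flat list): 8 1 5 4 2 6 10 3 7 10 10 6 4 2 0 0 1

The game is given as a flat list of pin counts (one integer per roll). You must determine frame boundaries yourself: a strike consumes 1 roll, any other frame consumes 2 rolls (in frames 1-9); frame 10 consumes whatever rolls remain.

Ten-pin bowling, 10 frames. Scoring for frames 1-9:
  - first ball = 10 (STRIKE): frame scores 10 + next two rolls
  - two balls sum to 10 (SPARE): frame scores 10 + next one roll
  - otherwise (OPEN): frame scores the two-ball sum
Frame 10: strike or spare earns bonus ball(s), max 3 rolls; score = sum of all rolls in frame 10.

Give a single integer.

Frame 1: OPEN (8+1=9). Cumulative: 9
Frame 2: OPEN (5+4=9). Cumulative: 18
Frame 3: OPEN (2+6=8). Cumulative: 26
Frame 4: STRIKE. 10 + next two rolls (3+7) = 20. Cumulative: 46
Frame 5: SPARE (3+7=10). 10 + next roll (10) = 20. Cumulative: 66
Frame 6: STRIKE. 10 + next two rolls (10+6) = 26. Cumulative: 92
Frame 7: STRIKE. 10 + next two rolls (6+4) = 20. Cumulative: 112
Frame 8: SPARE (6+4=10). 10 + next roll (2) = 12. Cumulative: 124
Frame 9: OPEN (2+0=2). Cumulative: 126
Frame 10: OPEN. Sum of all frame-10 rolls (0+1) = 1. Cumulative: 127

Answer: 127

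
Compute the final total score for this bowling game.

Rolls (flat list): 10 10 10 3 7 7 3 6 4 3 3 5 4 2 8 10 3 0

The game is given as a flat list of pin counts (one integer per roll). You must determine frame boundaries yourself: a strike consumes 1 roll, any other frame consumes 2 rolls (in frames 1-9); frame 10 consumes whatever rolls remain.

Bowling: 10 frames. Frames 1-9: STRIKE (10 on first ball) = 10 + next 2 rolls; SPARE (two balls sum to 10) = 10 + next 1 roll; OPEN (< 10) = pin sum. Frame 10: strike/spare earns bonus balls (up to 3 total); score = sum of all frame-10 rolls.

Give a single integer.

Frame 1: STRIKE. 10 + next two rolls (10+10) = 30. Cumulative: 30
Frame 2: STRIKE. 10 + next two rolls (10+3) = 23. Cumulative: 53
Frame 3: STRIKE. 10 + next two rolls (3+7) = 20. Cumulative: 73
Frame 4: SPARE (3+7=10). 10 + next roll (7) = 17. Cumulative: 90
Frame 5: SPARE (7+3=10). 10 + next roll (6) = 16. Cumulative: 106
Frame 6: SPARE (6+4=10). 10 + next roll (3) = 13. Cumulative: 119
Frame 7: OPEN (3+3=6). Cumulative: 125
Frame 8: OPEN (5+4=9). Cumulative: 134
Frame 9: SPARE (2+8=10). 10 + next roll (10) = 20. Cumulative: 154
Frame 10: STRIKE. Sum of all frame-10 rolls (10+3+0) = 13. Cumulative: 167

Answer: 167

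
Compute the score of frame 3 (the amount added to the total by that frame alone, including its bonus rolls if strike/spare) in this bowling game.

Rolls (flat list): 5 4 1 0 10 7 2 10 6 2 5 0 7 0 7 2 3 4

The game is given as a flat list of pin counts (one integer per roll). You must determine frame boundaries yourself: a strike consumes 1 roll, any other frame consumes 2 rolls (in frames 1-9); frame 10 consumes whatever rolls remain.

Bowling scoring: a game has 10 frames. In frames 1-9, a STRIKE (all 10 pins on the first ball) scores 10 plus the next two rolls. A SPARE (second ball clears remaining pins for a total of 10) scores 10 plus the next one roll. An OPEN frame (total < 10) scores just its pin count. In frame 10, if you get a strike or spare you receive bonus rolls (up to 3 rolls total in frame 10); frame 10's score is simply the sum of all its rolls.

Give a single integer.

Answer: 19

Derivation:
Frame 1: OPEN (5+4=9). Cumulative: 9
Frame 2: OPEN (1+0=1). Cumulative: 10
Frame 3: STRIKE. 10 + next two rolls (7+2) = 19. Cumulative: 29
Frame 4: OPEN (7+2=9). Cumulative: 38
Frame 5: STRIKE. 10 + next two rolls (6+2) = 18. Cumulative: 56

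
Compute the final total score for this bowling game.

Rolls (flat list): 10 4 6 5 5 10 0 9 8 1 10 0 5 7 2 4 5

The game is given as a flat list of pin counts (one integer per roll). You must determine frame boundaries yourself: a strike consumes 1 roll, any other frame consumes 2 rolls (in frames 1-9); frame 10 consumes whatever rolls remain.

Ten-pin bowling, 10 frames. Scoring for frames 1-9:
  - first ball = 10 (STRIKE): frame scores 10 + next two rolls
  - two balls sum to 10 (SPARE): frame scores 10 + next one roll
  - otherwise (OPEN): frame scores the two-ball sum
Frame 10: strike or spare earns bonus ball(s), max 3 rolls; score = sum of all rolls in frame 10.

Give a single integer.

Answer: 130

Derivation:
Frame 1: STRIKE. 10 + next two rolls (4+6) = 20. Cumulative: 20
Frame 2: SPARE (4+6=10). 10 + next roll (5) = 15. Cumulative: 35
Frame 3: SPARE (5+5=10). 10 + next roll (10) = 20. Cumulative: 55
Frame 4: STRIKE. 10 + next two rolls (0+9) = 19. Cumulative: 74
Frame 5: OPEN (0+9=9). Cumulative: 83
Frame 6: OPEN (8+1=9). Cumulative: 92
Frame 7: STRIKE. 10 + next two rolls (0+5) = 15. Cumulative: 107
Frame 8: OPEN (0+5=5). Cumulative: 112
Frame 9: OPEN (7+2=9). Cumulative: 121
Frame 10: OPEN. Sum of all frame-10 rolls (4+5) = 9. Cumulative: 130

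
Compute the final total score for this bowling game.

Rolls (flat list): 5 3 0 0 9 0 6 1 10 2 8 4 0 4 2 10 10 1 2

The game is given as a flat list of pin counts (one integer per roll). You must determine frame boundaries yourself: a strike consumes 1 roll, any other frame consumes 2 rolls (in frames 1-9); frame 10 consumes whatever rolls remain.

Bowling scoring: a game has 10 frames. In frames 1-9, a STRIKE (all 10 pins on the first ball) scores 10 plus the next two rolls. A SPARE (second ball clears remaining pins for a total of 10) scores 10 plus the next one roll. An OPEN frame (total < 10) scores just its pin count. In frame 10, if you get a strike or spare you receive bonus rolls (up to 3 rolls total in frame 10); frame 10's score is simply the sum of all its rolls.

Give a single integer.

Frame 1: OPEN (5+3=8). Cumulative: 8
Frame 2: OPEN (0+0=0). Cumulative: 8
Frame 3: OPEN (9+0=9). Cumulative: 17
Frame 4: OPEN (6+1=7). Cumulative: 24
Frame 5: STRIKE. 10 + next two rolls (2+8) = 20. Cumulative: 44
Frame 6: SPARE (2+8=10). 10 + next roll (4) = 14. Cumulative: 58
Frame 7: OPEN (4+0=4). Cumulative: 62
Frame 8: OPEN (4+2=6). Cumulative: 68
Frame 9: STRIKE. 10 + next two rolls (10+1) = 21. Cumulative: 89
Frame 10: STRIKE. Sum of all frame-10 rolls (10+1+2) = 13. Cumulative: 102

Answer: 102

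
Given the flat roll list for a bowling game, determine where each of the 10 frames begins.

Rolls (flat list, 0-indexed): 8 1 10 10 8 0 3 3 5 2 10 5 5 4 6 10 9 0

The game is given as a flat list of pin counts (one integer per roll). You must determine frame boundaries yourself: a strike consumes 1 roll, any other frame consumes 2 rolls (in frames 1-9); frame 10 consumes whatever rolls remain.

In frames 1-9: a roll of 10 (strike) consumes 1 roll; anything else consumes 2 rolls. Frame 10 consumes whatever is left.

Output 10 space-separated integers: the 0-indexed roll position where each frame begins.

Answer: 0 2 3 4 6 8 10 11 13 15

Derivation:
Frame 1 starts at roll index 0: rolls=8,1 (sum=9), consumes 2 rolls
Frame 2 starts at roll index 2: roll=10 (strike), consumes 1 roll
Frame 3 starts at roll index 3: roll=10 (strike), consumes 1 roll
Frame 4 starts at roll index 4: rolls=8,0 (sum=8), consumes 2 rolls
Frame 5 starts at roll index 6: rolls=3,3 (sum=6), consumes 2 rolls
Frame 6 starts at roll index 8: rolls=5,2 (sum=7), consumes 2 rolls
Frame 7 starts at roll index 10: roll=10 (strike), consumes 1 roll
Frame 8 starts at roll index 11: rolls=5,5 (sum=10), consumes 2 rolls
Frame 9 starts at roll index 13: rolls=4,6 (sum=10), consumes 2 rolls
Frame 10 starts at roll index 15: 3 remaining rolls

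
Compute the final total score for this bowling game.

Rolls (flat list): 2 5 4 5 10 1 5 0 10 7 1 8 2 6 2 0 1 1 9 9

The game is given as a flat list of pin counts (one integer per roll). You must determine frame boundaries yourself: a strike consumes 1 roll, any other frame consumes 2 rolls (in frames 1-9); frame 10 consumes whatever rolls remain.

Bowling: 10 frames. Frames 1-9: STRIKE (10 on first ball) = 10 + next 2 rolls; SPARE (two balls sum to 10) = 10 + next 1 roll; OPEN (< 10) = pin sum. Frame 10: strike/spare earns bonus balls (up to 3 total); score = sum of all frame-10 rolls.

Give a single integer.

Frame 1: OPEN (2+5=7). Cumulative: 7
Frame 2: OPEN (4+5=9). Cumulative: 16
Frame 3: STRIKE. 10 + next two rolls (1+5) = 16. Cumulative: 32
Frame 4: OPEN (1+5=6). Cumulative: 38
Frame 5: SPARE (0+10=10). 10 + next roll (7) = 17. Cumulative: 55
Frame 6: OPEN (7+1=8). Cumulative: 63
Frame 7: SPARE (8+2=10). 10 + next roll (6) = 16. Cumulative: 79
Frame 8: OPEN (6+2=8). Cumulative: 87
Frame 9: OPEN (0+1=1). Cumulative: 88
Frame 10: SPARE. Sum of all frame-10 rolls (1+9+9) = 19. Cumulative: 107

Answer: 107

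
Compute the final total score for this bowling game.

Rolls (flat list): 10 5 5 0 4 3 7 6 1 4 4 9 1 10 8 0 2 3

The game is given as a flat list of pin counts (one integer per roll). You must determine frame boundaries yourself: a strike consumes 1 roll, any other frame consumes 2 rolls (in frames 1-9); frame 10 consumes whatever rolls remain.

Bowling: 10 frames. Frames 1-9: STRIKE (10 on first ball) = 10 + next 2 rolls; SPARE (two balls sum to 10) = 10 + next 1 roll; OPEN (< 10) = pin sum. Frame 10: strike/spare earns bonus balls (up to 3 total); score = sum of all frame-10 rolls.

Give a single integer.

Frame 1: STRIKE. 10 + next two rolls (5+5) = 20. Cumulative: 20
Frame 2: SPARE (5+5=10). 10 + next roll (0) = 10. Cumulative: 30
Frame 3: OPEN (0+4=4). Cumulative: 34
Frame 4: SPARE (3+7=10). 10 + next roll (6) = 16. Cumulative: 50
Frame 5: OPEN (6+1=7). Cumulative: 57
Frame 6: OPEN (4+4=8). Cumulative: 65
Frame 7: SPARE (9+1=10). 10 + next roll (10) = 20. Cumulative: 85
Frame 8: STRIKE. 10 + next two rolls (8+0) = 18. Cumulative: 103
Frame 9: OPEN (8+0=8). Cumulative: 111
Frame 10: OPEN. Sum of all frame-10 rolls (2+3) = 5. Cumulative: 116

Answer: 116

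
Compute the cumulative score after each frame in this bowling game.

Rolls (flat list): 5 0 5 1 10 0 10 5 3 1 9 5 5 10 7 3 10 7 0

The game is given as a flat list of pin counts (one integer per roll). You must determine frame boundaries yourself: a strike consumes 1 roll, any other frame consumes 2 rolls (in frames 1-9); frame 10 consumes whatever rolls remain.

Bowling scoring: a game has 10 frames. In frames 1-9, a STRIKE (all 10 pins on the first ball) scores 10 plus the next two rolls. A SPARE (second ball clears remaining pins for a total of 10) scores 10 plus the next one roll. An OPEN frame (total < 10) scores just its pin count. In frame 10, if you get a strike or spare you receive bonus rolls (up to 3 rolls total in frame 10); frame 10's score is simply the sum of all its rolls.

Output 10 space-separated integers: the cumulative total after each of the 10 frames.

Frame 1: OPEN (5+0=5). Cumulative: 5
Frame 2: OPEN (5+1=6). Cumulative: 11
Frame 3: STRIKE. 10 + next two rolls (0+10) = 20. Cumulative: 31
Frame 4: SPARE (0+10=10). 10 + next roll (5) = 15. Cumulative: 46
Frame 5: OPEN (5+3=8). Cumulative: 54
Frame 6: SPARE (1+9=10). 10 + next roll (5) = 15. Cumulative: 69
Frame 7: SPARE (5+5=10). 10 + next roll (10) = 20. Cumulative: 89
Frame 8: STRIKE. 10 + next two rolls (7+3) = 20. Cumulative: 109
Frame 9: SPARE (7+3=10). 10 + next roll (10) = 20. Cumulative: 129
Frame 10: STRIKE. Sum of all frame-10 rolls (10+7+0) = 17. Cumulative: 146

Answer: 5 11 31 46 54 69 89 109 129 146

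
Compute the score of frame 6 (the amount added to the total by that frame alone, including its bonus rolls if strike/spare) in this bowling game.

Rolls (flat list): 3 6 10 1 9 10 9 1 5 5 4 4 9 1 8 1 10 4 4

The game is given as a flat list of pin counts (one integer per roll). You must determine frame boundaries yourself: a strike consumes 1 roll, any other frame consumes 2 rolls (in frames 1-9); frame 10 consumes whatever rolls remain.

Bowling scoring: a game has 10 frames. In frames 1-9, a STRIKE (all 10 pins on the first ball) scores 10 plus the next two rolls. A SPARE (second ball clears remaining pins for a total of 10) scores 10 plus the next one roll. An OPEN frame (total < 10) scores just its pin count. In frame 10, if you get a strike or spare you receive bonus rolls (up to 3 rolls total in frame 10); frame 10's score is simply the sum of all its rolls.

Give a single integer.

Frame 1: OPEN (3+6=9). Cumulative: 9
Frame 2: STRIKE. 10 + next two rolls (1+9) = 20. Cumulative: 29
Frame 3: SPARE (1+9=10). 10 + next roll (10) = 20. Cumulative: 49
Frame 4: STRIKE. 10 + next two rolls (9+1) = 20. Cumulative: 69
Frame 5: SPARE (9+1=10). 10 + next roll (5) = 15. Cumulative: 84
Frame 6: SPARE (5+5=10). 10 + next roll (4) = 14. Cumulative: 98
Frame 7: OPEN (4+4=8). Cumulative: 106
Frame 8: SPARE (9+1=10). 10 + next roll (8) = 18. Cumulative: 124

Answer: 14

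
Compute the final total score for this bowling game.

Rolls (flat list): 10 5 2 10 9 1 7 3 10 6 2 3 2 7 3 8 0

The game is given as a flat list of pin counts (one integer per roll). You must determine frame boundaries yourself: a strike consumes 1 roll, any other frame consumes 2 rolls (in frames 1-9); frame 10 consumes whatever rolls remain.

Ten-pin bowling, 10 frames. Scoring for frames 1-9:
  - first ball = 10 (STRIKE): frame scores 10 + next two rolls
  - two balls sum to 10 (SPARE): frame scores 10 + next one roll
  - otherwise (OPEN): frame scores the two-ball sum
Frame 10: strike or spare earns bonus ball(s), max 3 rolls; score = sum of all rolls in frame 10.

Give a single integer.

Answer: 138

Derivation:
Frame 1: STRIKE. 10 + next two rolls (5+2) = 17. Cumulative: 17
Frame 2: OPEN (5+2=7). Cumulative: 24
Frame 3: STRIKE. 10 + next two rolls (9+1) = 20. Cumulative: 44
Frame 4: SPARE (9+1=10). 10 + next roll (7) = 17. Cumulative: 61
Frame 5: SPARE (7+3=10). 10 + next roll (10) = 20. Cumulative: 81
Frame 6: STRIKE. 10 + next two rolls (6+2) = 18. Cumulative: 99
Frame 7: OPEN (6+2=8). Cumulative: 107
Frame 8: OPEN (3+2=5). Cumulative: 112
Frame 9: SPARE (7+3=10). 10 + next roll (8) = 18. Cumulative: 130
Frame 10: OPEN. Sum of all frame-10 rolls (8+0) = 8. Cumulative: 138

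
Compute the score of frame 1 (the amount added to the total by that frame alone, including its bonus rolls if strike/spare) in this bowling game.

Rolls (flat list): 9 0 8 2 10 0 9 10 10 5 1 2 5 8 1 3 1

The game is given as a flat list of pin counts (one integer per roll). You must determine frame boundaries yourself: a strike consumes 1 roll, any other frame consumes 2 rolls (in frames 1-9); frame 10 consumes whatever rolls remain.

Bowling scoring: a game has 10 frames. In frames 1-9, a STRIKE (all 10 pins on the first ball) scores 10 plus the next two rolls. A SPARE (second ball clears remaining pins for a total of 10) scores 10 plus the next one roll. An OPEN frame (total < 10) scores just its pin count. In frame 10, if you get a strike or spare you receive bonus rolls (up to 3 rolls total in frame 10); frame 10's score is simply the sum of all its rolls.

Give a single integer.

Answer: 9

Derivation:
Frame 1: OPEN (9+0=9). Cumulative: 9
Frame 2: SPARE (8+2=10). 10 + next roll (10) = 20. Cumulative: 29
Frame 3: STRIKE. 10 + next two rolls (0+9) = 19. Cumulative: 48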